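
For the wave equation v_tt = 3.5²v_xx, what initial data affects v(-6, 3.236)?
Domain of dependence: [-17.326, 5.326]. Signals travel at speed 3.5, so data within |x - -6| ≤ 3.5·3.236 = 11.326 can reach the point.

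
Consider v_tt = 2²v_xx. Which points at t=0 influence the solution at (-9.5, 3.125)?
Domain of dependence: [-15.75, -3.25]. Signals travel at speed 2, so data within |x - -9.5| ≤ 2·3.125 = 6.25 can reach the point.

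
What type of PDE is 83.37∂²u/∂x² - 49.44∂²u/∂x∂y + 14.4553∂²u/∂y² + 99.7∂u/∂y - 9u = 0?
With A = 83.37, B = -49.44, C = 14.4553, the discriminant is -2376.239844. This is an elliptic PDE.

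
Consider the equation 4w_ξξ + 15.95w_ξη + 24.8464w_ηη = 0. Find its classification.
Elliptic. (A = 4, B = 15.95, C = 24.8464 gives B² - 4AC = -143.1399.)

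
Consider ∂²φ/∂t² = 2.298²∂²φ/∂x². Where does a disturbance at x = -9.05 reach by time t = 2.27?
Domain of influence: [-14.26646, -3.83354]. Data at x = -9.05 spreads outward at speed 2.298.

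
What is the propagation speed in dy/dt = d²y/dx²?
Infinite. The heat equation is parabolic, not hyperbolic, so disturbances propagate instantly.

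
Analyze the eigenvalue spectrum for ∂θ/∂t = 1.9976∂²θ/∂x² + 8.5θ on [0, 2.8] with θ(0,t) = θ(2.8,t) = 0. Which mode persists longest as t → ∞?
Eigenvalues: λₙ = 1.9976n²π²/2.8² - 8.5.
First three modes:
  n=1: λ₁ = 1.9976π²/2.8² - 8.5 ≈ -5.985
  n=2: λ₂ = 7.9904π²/2.8² - 8.5 ≈ 1.559
  n=3: λ₃ = 17.9784π²/2.8² - 8.5 ≈ 14.133
Since 1.9976π²/2.8² ≈ 2.515 < 8.5, λ₁ < 0.
The n=1 mode grows fastest (−λₙ is largest for n=1) → dominates.
Asymptotic: θ ~ c₁ sin(πx/2.8) e^{5.985t} (exponential growth at rate −λ₁ ≈ 5.985).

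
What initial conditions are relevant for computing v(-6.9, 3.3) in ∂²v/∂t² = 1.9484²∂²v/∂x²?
Domain of dependence: [-13.32972, -0.47028]. Signals travel at speed 1.9484, so data within |x - -6.9| ≤ 1.9484·3.3 = 6.42972 can reach the point.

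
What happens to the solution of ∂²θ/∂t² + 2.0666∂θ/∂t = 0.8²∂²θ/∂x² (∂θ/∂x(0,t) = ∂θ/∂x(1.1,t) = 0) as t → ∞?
θ → constant (steady state). Damping (γ=2.0666) dissipates the nonconstant modes; with Neumann BCs the spatial average obeys M''+γM'=0 and tends to a finite limit.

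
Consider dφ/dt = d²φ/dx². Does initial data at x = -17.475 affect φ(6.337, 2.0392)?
Yes, for any finite x. The heat equation has infinite propagation speed, so all initial data affects all points at any t > 0.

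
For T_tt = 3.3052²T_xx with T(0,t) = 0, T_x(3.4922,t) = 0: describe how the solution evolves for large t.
T oscillates (no decay). Energy is conserved; the solution oscillates indefinitely as standing waves.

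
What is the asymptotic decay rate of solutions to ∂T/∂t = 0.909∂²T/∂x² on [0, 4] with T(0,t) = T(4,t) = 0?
Eigenvalues: λₙ = 0.909n²π²/4².
First three modes:
  n=1: λ₁ = 0.909π²/4² ≈ 0.561
  n=2: λ₂ = 3.636π²/4² ≈ 2.243 (4× faster decay)
  n=3: λ₃ = 8.181π²/4² ≈ 5.046 (9× faster decay)
As t → ∞, higher modes decay exponentially faster. The n=1 mode dominates: T ~ c₁ sin(πx/4) e^{-λ₁t}.
Decay rate: λ₁ = 0.909π²/4² ≈ 0.561.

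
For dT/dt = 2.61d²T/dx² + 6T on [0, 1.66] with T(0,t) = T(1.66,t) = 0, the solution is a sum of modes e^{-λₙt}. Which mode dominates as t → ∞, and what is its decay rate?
Eigenvalues: λₙ = 2.61n²π²/1.66² - 6.
First three modes:
  n=1: λ₁ = 2.61π²/1.66² - 6 ≈ 3.348
  n=2: λ₂ = 10.44π²/1.66² - 6 ≈ 31.392
  n=3: λ₃ = 23.49π²/1.66² - 6 ≈ 78.133
Since 2.61π²/1.66² ≈ 9.348 > 6, all λₙ > 0.
The n=1 mode decays slowest → dominates as t → ∞.
Asymptotic: T ~ c₁ sin(πx/1.66) e^{-λ₁t} with decay rate λ₁ ≈ 3.348.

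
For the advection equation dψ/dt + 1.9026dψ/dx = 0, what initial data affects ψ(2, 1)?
A single point: x = 0.0974. The characteristic through (2, 1) is x - 1.9026t = const, so x = 2 - 1.9026·1 = 0.0974.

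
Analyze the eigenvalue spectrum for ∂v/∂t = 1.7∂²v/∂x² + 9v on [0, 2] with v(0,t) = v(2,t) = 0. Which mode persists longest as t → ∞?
Eigenvalues: λₙ = 1.7n²π²/2² - 9.
First three modes:
  n=1: λ₁ = 1.7π²/2² - 9 ≈ -4.805
  n=2: λ₂ = 6.8π²/2² - 9 ≈ 7.778
  n=3: λ₃ = 15.3π²/2² - 9 ≈ 28.751
Since 1.7π²/2² ≈ 4.195 < 9, λ₁ < 0.
The n=1 mode grows fastest (−λₙ is largest for n=1) → dominates.
Asymptotic: v ~ c₁ sin(πx/2) e^{4.805t} (exponential growth at rate −λ₁ ≈ 4.805).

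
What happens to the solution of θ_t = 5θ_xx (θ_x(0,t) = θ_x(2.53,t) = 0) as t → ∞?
θ → constant (steady state). Heat is conserved (no flux at boundaries); solution approaches the spatial average.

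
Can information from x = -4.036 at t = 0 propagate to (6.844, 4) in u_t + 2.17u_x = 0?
No. Only data at x = -1.836 affects (6.844, 4). Advection has one-way propagation along characteristics.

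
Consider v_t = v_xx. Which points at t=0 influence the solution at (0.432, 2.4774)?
The entire real line. The heat equation has infinite propagation speed: any initial disturbance instantly affects all points (though exponentially small far away).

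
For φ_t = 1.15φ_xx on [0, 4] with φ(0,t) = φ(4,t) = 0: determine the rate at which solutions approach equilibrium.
Eigenvalues: λₙ = 1.15n²π²/4².
First three modes:
  n=1: λ₁ = 1.15π²/4² ≈ 0.709
  n=2: λ₂ = 4.6π²/4² ≈ 2.838 (4× faster decay)
  n=3: λ₃ = 10.35π²/4² ≈ 6.384 (9× faster decay)
As t → ∞, higher modes decay exponentially faster. The n=1 mode dominates: φ ~ c₁ sin(πx/4) e^{-λ₁t}.
Decay rate: λ₁ = 1.15π²/4² ≈ 0.709.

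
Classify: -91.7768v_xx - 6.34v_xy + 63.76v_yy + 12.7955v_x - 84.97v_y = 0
Hyperbolic (discriminant = 23446.950672).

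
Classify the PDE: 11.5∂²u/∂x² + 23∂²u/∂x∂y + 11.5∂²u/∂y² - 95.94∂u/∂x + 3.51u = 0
A = 11.5, B = 23, C = 11.5. Discriminant B² - 4AC = 0. Since 0 = 0, parabolic.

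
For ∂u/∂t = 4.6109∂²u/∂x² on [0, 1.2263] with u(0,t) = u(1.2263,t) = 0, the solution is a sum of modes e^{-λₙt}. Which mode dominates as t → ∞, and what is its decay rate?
Eigenvalues: λₙ = 4.6109n²π²/1.2263².
First three modes:
  n=1: λ₁ = 4.6109π²/1.2263² ≈ 30.262
  n=2: λ₂ = 18.4436π²/1.2263² ≈ 121.046 (4× faster decay)
  n=3: λ₃ = 41.4981π²/1.2263² ≈ 272.354 (9× faster decay)
As t → ∞, higher modes decay exponentially faster. The n=1 mode dominates: u ~ c₁ sin(πx/1.2263) e^{-λ₁t}.
Decay rate: λ₁ = 4.6109π²/1.2263² ≈ 30.262.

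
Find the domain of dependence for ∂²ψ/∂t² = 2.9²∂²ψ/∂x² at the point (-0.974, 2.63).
Domain of dependence: [-8.601, 6.653]. Signals travel at speed 2.9, so data within |x - -0.974| ≤ 2.9·2.63 = 7.627 can reach the point.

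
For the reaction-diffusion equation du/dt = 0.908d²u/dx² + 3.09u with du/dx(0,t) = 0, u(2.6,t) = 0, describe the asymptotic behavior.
u grows unboundedly. Reaction dominates diffusion (r=3.09 > κπ²/(4L²)≈0.33); solution grows exponentially.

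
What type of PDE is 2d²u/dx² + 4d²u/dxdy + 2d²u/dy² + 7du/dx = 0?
With A = 2, B = 4, C = 2, the discriminant is 0. This is a parabolic PDE.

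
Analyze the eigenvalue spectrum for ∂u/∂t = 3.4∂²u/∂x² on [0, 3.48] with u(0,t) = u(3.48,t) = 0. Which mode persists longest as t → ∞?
Eigenvalues: λₙ = 3.4n²π²/3.48².
First three modes:
  n=1: λ₁ = 3.4π²/3.48² ≈ 2.771
  n=2: λ₂ = 13.6π²/3.48² ≈ 11.084 (4× faster decay)
  n=3: λ₃ = 30.6π²/3.48² ≈ 24.938 (9× faster decay)
As t → ∞, higher modes decay exponentially faster. The n=1 mode dominates: u ~ c₁ sin(πx/3.48) e^{-λ₁t}.
Decay rate: λ₁ = 3.4π²/3.48² ≈ 2.771.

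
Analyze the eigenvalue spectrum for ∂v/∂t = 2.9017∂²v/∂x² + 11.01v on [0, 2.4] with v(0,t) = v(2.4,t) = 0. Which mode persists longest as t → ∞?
Eigenvalues: λₙ = 2.9017n²π²/2.4² - 11.01.
First three modes:
  n=1: λ₁ = 2.9017π²/2.4² - 11.01 ≈ -6.038
  n=2: λ₂ = 11.6068π²/2.4² - 11.01 ≈ 8.878
  n=3: λ₃ = 26.1153π²/2.4² - 11.01 ≈ 33.738
Since 2.9017π²/2.4² ≈ 4.972 < 11.01, λ₁ < 0.
The n=1 mode grows fastest (−λₙ is largest for n=1) → dominates.
Asymptotic: v ~ c₁ sin(πx/2.4) e^{6.038t} (exponential growth at rate −λ₁ ≈ 6.038).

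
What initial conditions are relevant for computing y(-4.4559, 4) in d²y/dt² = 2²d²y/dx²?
Domain of dependence: [-12.4559, 3.5441]. Signals travel at speed 2, so data within |x - -4.4559| ≤ 2·4 = 8 can reach the point.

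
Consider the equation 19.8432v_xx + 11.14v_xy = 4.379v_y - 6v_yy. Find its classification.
Rewriting in standard form: 19.8432v_xx + 11.14v_xy + 6v_yy - 4.379v_y = 0. Elliptic. (A = 19.8432, B = 11.14, C = 6 gives B² - 4AC = -352.1372.)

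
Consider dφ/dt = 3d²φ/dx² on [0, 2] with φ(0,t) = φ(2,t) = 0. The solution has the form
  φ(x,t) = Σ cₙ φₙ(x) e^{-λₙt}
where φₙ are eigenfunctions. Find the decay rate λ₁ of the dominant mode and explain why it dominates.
Eigenvalues: λₙ = 3n²π²/2².
First three modes:
  n=1: λ₁ = 3π²/2² ≈ 7.402
  n=2: λ₂ = 12π²/2² ≈ 29.609 (4× faster decay)
  n=3: λ₃ = 27π²/2² ≈ 66.62 (9× faster decay)
As t → ∞, higher modes decay exponentially faster. The n=1 mode dominates: φ ~ c₁ sin(πx/2) e^{-λ₁t}.
Decay rate: λ₁ = 3π²/2² ≈ 7.402.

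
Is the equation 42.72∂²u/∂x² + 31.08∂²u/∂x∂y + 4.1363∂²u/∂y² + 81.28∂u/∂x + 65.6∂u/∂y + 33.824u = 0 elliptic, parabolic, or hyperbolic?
Computing B² - 4AC with A = 42.72, B = 31.08, C = 4.1363: discriminant = 259.155456 (positive). Answer: hyperbolic.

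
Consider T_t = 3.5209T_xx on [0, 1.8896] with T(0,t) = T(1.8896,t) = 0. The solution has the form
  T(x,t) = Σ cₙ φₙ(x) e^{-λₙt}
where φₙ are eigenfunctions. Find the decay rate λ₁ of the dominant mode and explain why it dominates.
Eigenvalues: λₙ = 3.5209n²π²/1.8896².
First three modes:
  n=1: λ₁ = 3.5209π²/1.8896² ≈ 9.732
  n=2: λ₂ = 14.0836π²/1.8896² ≈ 38.929 (4× faster decay)
  n=3: λ₃ = 31.6881π²/1.8896² ≈ 87.59 (9× faster decay)
As t → ∞, higher modes decay exponentially faster. The n=1 mode dominates: T ~ c₁ sin(πx/1.8896) e^{-λ₁t}.
Decay rate: λ₁ = 3.5209π²/1.8896² ≈ 9.732.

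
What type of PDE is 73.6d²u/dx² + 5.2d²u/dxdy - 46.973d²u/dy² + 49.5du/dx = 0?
With A = 73.6, B = 5.2, C = -46.973, the discriminant is 13855.8912. This is a hyperbolic PDE.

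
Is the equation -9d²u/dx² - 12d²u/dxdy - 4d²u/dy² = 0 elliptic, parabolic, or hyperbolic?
Computing B² - 4AC with A = -9, B = -12, C = -4: discriminant = 0 (zero). Answer: parabolic.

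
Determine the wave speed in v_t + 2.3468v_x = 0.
Speed = 2.3468. Information travels along x - 2.3468t = const (rightward).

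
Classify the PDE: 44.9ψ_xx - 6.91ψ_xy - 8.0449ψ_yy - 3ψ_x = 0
A = 44.9, B = -6.91, C = -8.0449. Discriminant B² - 4AC = 1492.61214. Since 1492.61214 > 0, hyperbolic.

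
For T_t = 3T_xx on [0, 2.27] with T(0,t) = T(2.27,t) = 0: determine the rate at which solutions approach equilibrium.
Eigenvalues: λₙ = 3n²π²/2.27².
First three modes:
  n=1: λ₁ = 3π²/2.27² ≈ 5.746
  n=2: λ₂ = 12π²/2.27² ≈ 22.984 (4× faster decay)
  n=3: λ₃ = 27π²/2.27² ≈ 51.714 (9× faster decay)
As t → ∞, higher modes decay exponentially faster. The n=1 mode dominates: T ~ c₁ sin(πx/2.27) e^{-λ₁t}.
Decay rate: λ₁ = 3π²/2.27² ≈ 5.746.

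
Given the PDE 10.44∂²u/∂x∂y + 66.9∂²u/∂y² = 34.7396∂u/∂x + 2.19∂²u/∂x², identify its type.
Rewriting in standard form: -2.19∂²u/∂x² + 10.44∂²u/∂x∂y + 66.9∂²u/∂y² - 34.7396∂u/∂x = 0. The second-order coefficients are A = -2.19, B = 10.44, C = 66.9. Since B² - 4AC = 695.0376 > 0, this is a hyperbolic PDE.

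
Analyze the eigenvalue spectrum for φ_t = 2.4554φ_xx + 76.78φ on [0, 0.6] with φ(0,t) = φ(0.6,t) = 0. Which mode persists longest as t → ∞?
Eigenvalues: λₙ = 2.4554n²π²/0.6² - 76.78.
First three modes:
  n=1: λ₁ = 2.4554π²/0.6² - 76.78 ≈ -9.464
  n=2: λ₂ = 9.8216π²/0.6² - 76.78 ≈ 192.485
  n=3: λ₃ = 22.0986π²/0.6² - 76.78 ≈ 529.066
Since 2.4554π²/0.6² ≈ 67.316 < 76.78, λ₁ < 0.
The n=1 mode grows fastest (−λₙ is largest for n=1) → dominates.
Asymptotic: φ ~ c₁ sin(πx/0.6) e^{9.464t} (exponential growth at rate −λ₁ ≈ 9.464).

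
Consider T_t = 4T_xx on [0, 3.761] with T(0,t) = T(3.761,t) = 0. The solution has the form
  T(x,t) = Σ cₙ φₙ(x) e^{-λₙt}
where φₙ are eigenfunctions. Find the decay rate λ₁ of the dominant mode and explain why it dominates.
Eigenvalues: λₙ = 4n²π²/3.761².
First three modes:
  n=1: λ₁ = 4π²/3.761² ≈ 2.791
  n=2: λ₂ = 16π²/3.761² ≈ 11.164 (4× faster decay)
  n=3: λ₃ = 36π²/3.761² ≈ 25.119 (9× faster decay)
As t → ∞, higher modes decay exponentially faster. The n=1 mode dominates: T ~ c₁ sin(πx/3.761) e^{-λ₁t}.
Decay rate: λ₁ = 4π²/3.761² ≈ 2.791.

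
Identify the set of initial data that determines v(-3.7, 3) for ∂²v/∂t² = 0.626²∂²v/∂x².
Domain of dependence: [-5.578, -1.822]. Signals travel at speed 0.626, so data within |x - -3.7| ≤ 0.626·3 = 1.878 can reach the point.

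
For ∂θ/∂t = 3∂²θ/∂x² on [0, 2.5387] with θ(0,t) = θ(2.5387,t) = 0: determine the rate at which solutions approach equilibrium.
Eigenvalues: λₙ = 3n²π²/2.5387².
First three modes:
  n=1: λ₁ = 3π²/2.5387² ≈ 4.594
  n=2: λ₂ = 12π²/2.5387² ≈ 18.376 (4× faster decay)
  n=3: λ₃ = 27π²/2.5387² ≈ 41.347 (9× faster decay)
As t → ∞, higher modes decay exponentially faster. The n=1 mode dominates: θ ~ c₁ sin(πx/2.5387) e^{-λ₁t}.
Decay rate: λ₁ = 3π²/2.5387² ≈ 4.594.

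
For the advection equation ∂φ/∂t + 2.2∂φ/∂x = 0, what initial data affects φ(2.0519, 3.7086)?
A single point: x = -6.10702. The characteristic through (2.0519, 3.7086) is x - 2.2t = const, so x = 2.0519 - 2.2·3.7086 = -6.10702.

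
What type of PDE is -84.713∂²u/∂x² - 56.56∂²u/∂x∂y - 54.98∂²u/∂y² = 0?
With A = -84.713, B = -56.56, C = -54.98, the discriminant is -15431.04936. This is an elliptic PDE.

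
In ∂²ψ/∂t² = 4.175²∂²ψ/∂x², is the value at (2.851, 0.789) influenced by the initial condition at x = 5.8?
Yes. The domain of dependence is [-0.443075, 6.145075], and 5.8 ∈ [-0.443075, 6.145075].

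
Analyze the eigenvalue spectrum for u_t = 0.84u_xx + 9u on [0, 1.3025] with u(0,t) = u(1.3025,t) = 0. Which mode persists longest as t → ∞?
Eigenvalues: λₙ = 0.84n²π²/1.3025² - 9.
First three modes:
  n=1: λ₁ = 0.84π²/1.3025² - 9 ≈ -4.113
  n=2: λ₂ = 3.36π²/1.3025² - 9 ≈ 10.547
  n=3: λ₃ = 7.56π²/1.3025² - 9 ≈ 34.981
Since 0.84π²/1.3025² ≈ 4.887 < 9, λ₁ < 0.
The n=1 mode grows fastest (−λₙ is largest for n=1) → dominates.
Asymptotic: u ~ c₁ sin(πx/1.3025) e^{4.113t} (exponential growth at rate −λ₁ ≈ 4.113).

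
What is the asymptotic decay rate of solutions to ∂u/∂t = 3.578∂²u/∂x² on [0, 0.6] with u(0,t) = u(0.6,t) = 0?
Eigenvalues: λₙ = 3.578n²π²/0.6².
First three modes:
  n=1: λ₁ = 3.578π²/0.6² ≈ 98.093
  n=2: λ₂ = 14.312π²/0.6² ≈ 392.372 (4× faster decay)
  n=3: λ₃ = 32.202π²/0.6² ≈ 882.836 (9× faster decay)
As t → ∞, higher modes decay exponentially faster. The n=1 mode dominates: u ~ c₁ sin(πx/0.6) e^{-λ₁t}.
Decay rate: λ₁ = 3.578π²/0.6² ≈ 98.093.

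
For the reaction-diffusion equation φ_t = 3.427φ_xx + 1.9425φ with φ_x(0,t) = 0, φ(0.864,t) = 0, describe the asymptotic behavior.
φ → 0. Diffusion dominates reaction (r=1.9425 < κπ²/(4L²)≈11.33); solution decays.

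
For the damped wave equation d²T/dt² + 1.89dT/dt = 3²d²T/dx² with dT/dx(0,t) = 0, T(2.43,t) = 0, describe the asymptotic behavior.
T → 0. Damping (γ=1.89) dissipates energy; oscillations decay exponentially.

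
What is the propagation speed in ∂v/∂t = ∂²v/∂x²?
Infinite. The heat equation is parabolic, not hyperbolic, so disturbances propagate instantly.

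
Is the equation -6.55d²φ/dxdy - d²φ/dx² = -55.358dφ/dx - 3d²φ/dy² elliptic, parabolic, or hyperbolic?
Rewriting in standard form: -d²φ/dx² - 6.55d²φ/dxdy + 3d²φ/dy² + 55.358dφ/dx = 0. Computing B² - 4AC with A = -1, B = -6.55, C = 3: discriminant = 54.9025 (positive). Answer: hyperbolic.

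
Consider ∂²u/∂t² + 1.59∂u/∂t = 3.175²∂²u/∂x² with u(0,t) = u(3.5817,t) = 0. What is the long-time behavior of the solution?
As t → ∞, u → 0. Damping (γ=1.59) dissipates energy; oscillations decay exponentially.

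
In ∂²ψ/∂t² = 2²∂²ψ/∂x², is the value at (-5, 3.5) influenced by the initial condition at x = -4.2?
Yes. The domain of dependence is [-12, 2], and -4.2 ∈ [-12, 2].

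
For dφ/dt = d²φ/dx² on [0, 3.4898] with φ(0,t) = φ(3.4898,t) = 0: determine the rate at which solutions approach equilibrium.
Eigenvalues: λₙ = n²π²/3.4898².
First three modes:
  n=1: λ₁ = π²/3.4898² ≈ 0.81
  n=2: λ₂ = 4π²/3.4898² ≈ 3.242 (4× faster decay)
  n=3: λ₃ = 9π²/3.4898² ≈ 7.294 (9× faster decay)
As t → ∞, higher modes decay exponentially faster. The n=1 mode dominates: φ ~ c₁ sin(πx/3.4898) e^{-λ₁t}.
Decay rate: λ₁ = π²/3.4898² ≈ 0.81.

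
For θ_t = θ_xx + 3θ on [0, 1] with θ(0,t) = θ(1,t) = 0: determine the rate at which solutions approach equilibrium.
Eigenvalues: λₙ = n²π²/1² - 3.
First three modes:
  n=1: λ₁ = π² - 3 ≈ 6.87
  n=2: λ₂ = 4π² - 3 ≈ 36.478
  n=3: λ₃ = 9π² - 3 ≈ 85.826
Since π² ≈ 9.87 > 3, all λₙ > 0.
The n=1 mode decays slowest → dominates as t → ∞.
Asymptotic: θ ~ c₁ sin(πx/1) e^{-λ₁t} with decay rate λ₁ ≈ 6.87.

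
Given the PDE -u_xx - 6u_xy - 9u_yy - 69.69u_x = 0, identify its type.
The second-order coefficients are A = -1, B = -6, C = -9. Since B² - 4AC = 0 = 0, this is a parabolic PDE.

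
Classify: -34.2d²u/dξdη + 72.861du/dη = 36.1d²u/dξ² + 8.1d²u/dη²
Rewriting in standard form: -36.1d²u/dξ² - 34.2d²u/dξdη - 8.1d²u/dη² + 72.861du/dη = 0. Parabolic (discriminant = 0).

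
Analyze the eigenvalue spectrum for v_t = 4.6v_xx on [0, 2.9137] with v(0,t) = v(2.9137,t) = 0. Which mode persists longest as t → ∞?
Eigenvalues: λₙ = 4.6n²π²/2.9137².
First three modes:
  n=1: λ₁ = 4.6π²/2.9137² ≈ 5.348
  n=2: λ₂ = 18.4π²/2.9137² ≈ 21.391 (4× faster decay)
  n=3: λ₃ = 41.4π²/2.9137² ≈ 48.129 (9× faster decay)
As t → ∞, higher modes decay exponentially faster. The n=1 mode dominates: v ~ c₁ sin(πx/2.9137) e^{-λ₁t}.
Decay rate: λ₁ = 4.6π²/2.9137² ≈ 5.348.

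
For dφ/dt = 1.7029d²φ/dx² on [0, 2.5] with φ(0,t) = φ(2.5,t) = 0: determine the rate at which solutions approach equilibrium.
Eigenvalues: λₙ = 1.7029n²π²/2.5².
First three modes:
  n=1: λ₁ = 1.7029π²/2.5² ≈ 2.689
  n=2: λ₂ = 6.8116π²/2.5² ≈ 10.756 (4× faster decay)
  n=3: λ₃ = 15.3261π²/2.5² ≈ 24.202 (9× faster decay)
As t → ∞, higher modes decay exponentially faster. The n=1 mode dominates: φ ~ c₁ sin(πx/2.5) e^{-λ₁t}.
Decay rate: λ₁ = 1.7029π²/2.5² ≈ 2.689.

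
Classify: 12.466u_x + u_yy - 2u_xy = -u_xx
Rewriting in standard form: u_xx - 2u_xy + u_yy + 12.466u_x = 0. Parabolic (discriminant = 0).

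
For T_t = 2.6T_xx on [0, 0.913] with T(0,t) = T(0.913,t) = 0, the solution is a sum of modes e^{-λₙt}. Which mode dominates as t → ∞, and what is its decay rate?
Eigenvalues: λₙ = 2.6n²π²/0.913².
First three modes:
  n=1: λ₁ = 2.6π²/0.913² ≈ 30.784
  n=2: λ₂ = 10.4π²/0.913² ≈ 123.138 (4× faster decay)
  n=3: λ₃ = 23.4π²/0.913² ≈ 277.06 (9× faster decay)
As t → ∞, higher modes decay exponentially faster. The n=1 mode dominates: T ~ c₁ sin(πx/0.913) e^{-λ₁t}.
Decay rate: λ₁ = 2.6π²/0.913² ≈ 30.784.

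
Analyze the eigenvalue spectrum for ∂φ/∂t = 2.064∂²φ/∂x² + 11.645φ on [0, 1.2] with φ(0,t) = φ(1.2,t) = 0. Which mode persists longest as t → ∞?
Eigenvalues: λₙ = 2.064n²π²/1.2² - 11.645.
First three modes:
  n=1: λ₁ = 2.064π²/1.2² - 11.645 ≈ 2.501
  n=2: λ₂ = 8.256π²/1.2² - 11.645 ≈ 44.941
  n=3: λ₃ = 18.576π²/1.2² - 11.645 ≈ 115.673
Since 2.064π²/1.2² ≈ 14.146 > 11.645, all λₙ > 0.
The n=1 mode decays slowest → dominates as t → ∞.
Asymptotic: φ ~ c₁ sin(πx/1.2) e^{-λ₁t} with decay rate λ₁ ≈ 2.501.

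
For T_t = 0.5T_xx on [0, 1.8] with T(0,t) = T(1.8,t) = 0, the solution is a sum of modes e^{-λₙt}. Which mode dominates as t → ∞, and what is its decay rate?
Eigenvalues: λₙ = 0.5n²π²/1.8².
First three modes:
  n=1: λ₁ = 0.5π²/1.8² ≈ 1.523
  n=2: λ₂ = 2π²/1.8² ≈ 6.092 (4× faster decay)
  n=3: λ₃ = 4.5π²/1.8² ≈ 13.708 (9× faster decay)
As t → ∞, higher modes decay exponentially faster. The n=1 mode dominates: T ~ c₁ sin(πx/1.8) e^{-λ₁t}.
Decay rate: λ₁ = 0.5π²/1.8² ≈ 1.523.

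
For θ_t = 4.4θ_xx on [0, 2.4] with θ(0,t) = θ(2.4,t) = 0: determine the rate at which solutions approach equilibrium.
Eigenvalues: λₙ = 4.4n²π²/2.4².
First three modes:
  n=1: λ₁ = 4.4π²/2.4² ≈ 7.539
  n=2: λ₂ = 17.6π²/2.4² ≈ 30.157 (4× faster decay)
  n=3: λ₃ = 39.6π²/2.4² ≈ 67.854 (9× faster decay)
As t → ∞, higher modes decay exponentially faster. The n=1 mode dominates: θ ~ c₁ sin(πx/2.4) e^{-λ₁t}.
Decay rate: λ₁ = 4.4π²/2.4² ≈ 7.539.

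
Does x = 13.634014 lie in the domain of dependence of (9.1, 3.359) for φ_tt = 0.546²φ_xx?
No. The domain of dependence is [7.265986, 10.934014], and 13.634014 is outside this interval.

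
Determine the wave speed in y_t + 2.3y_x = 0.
Speed = 2.3. Information travels along x - 2.3t = const (rightward).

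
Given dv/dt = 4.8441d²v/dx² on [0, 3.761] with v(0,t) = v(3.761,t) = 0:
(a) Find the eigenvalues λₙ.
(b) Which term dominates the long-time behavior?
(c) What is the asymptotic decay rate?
Eigenvalues: λₙ = 4.8441n²π²/3.761².
First three modes:
  n=1: λ₁ = 4.8441π²/3.761² ≈ 3.38
  n=2: λ₂ = 19.3764π²/3.761² ≈ 13.52 (4× faster decay)
  n=3: λ₃ = 43.5969π²/3.761² ≈ 30.419 (9× faster decay)
As t → ∞, higher modes decay exponentially faster. The n=1 mode dominates: v ~ c₁ sin(πx/3.761) e^{-λ₁t}.
Decay rate: λ₁ = 4.8441π²/3.761² ≈ 3.38.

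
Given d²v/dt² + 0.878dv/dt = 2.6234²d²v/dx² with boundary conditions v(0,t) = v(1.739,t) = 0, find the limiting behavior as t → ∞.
v → 0. Damping (γ=0.878) dissipates energy; oscillations decay exponentially.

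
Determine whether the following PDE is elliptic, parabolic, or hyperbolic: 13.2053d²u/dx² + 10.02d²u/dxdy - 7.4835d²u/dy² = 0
Coefficients: A = 13.2053, B = 10.02, C = -7.4835. B² - 4AC = 495.6878502, which is positive, so the equation is hyperbolic.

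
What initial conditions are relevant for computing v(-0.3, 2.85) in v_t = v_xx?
The entire real line. The heat equation has infinite propagation speed: any initial disturbance instantly affects all points (though exponentially small far away).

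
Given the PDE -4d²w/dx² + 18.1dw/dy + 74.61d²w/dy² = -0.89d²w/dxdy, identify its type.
Rewriting in standard form: -4d²w/dx² + 0.89d²w/dxdy + 74.61d²w/dy² + 18.1dw/dy = 0. The second-order coefficients are A = -4, B = 0.89, C = 74.61. Since B² - 4AC = 1194.5521 > 0, this is a hyperbolic PDE.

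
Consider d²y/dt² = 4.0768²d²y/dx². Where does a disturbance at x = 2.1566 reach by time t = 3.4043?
Domain of influence: [-11.72205024, 16.03525024]. Data at x = 2.1566 spreads outward at speed 4.0768.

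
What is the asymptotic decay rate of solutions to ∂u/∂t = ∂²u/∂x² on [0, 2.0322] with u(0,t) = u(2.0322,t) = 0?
Eigenvalues: λₙ = n²π²/2.0322².
First three modes:
  n=1: λ₁ = π²/2.0322² ≈ 2.39
  n=2: λ₂ = 4π²/2.0322² ≈ 9.559 (4× faster decay)
  n=3: λ₃ = 9π²/2.0322² ≈ 21.508 (9× faster decay)
As t → ∞, higher modes decay exponentially faster. The n=1 mode dominates: u ~ c₁ sin(πx/2.0322) e^{-λ₁t}.
Decay rate: λ₁ = π²/2.0322² ≈ 2.39.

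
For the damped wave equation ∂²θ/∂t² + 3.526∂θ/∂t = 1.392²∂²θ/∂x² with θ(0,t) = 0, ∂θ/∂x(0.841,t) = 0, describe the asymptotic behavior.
θ → 0. Damping (γ=3.526) dissipates energy; oscillations decay exponentially.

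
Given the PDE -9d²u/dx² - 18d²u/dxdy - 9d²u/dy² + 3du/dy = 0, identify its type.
The second-order coefficients are A = -9, B = -18, C = -9. Since B² - 4AC = 0 = 0, this is a parabolic PDE.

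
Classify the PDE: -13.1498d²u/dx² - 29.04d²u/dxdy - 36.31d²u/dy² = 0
A = -13.1498, B = -29.04, C = -36.31. Discriminant B² - 4AC = -1066.555352. Since -1066.555352 < 0, elliptic.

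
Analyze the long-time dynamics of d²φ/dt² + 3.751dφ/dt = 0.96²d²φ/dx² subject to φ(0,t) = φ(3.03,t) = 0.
Long-time behavior: φ → 0. Damping (γ=3.751) dissipates energy; oscillations decay exponentially.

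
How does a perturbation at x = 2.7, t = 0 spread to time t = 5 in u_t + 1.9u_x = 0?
At x = 12.2. The characteristic carries data from (2.7, 0) to (12.2, 5).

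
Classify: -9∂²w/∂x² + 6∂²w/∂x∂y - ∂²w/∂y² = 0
Parabolic (discriminant = 0).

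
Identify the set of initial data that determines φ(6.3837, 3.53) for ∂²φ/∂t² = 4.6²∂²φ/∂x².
Domain of dependence: [-9.8543, 22.6217]. Signals travel at speed 4.6, so data within |x - 6.3837| ≤ 4.6·3.53 = 16.238 can reach the point.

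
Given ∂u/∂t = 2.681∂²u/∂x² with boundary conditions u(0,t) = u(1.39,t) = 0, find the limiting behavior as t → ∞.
u → 0. Heat diffuses out through both boundaries.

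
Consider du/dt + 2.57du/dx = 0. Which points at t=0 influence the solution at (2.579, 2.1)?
A single point: x = -2.818. The characteristic through (2.579, 2.1) is x - 2.57t = const, so x = 2.579 - 2.57·2.1 = -2.818.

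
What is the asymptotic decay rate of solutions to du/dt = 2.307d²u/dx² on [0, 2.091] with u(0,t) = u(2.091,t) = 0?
Eigenvalues: λₙ = 2.307n²π²/2.091².
First three modes:
  n=1: λ₁ = 2.307π²/2.091² ≈ 5.208
  n=2: λ₂ = 9.228π²/2.091² ≈ 20.83 (4× faster decay)
  n=3: λ₃ = 20.763π²/2.091² ≈ 46.869 (9× faster decay)
As t → ∞, higher modes decay exponentially faster. The n=1 mode dominates: u ~ c₁ sin(πx/2.091) e^{-λ₁t}.
Decay rate: λ₁ = 2.307π²/2.091² ≈ 5.208.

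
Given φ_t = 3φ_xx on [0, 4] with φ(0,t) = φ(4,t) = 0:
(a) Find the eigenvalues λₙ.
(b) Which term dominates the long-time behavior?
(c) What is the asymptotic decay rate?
Eigenvalues: λₙ = 3n²π²/4².
First three modes:
  n=1: λ₁ = 3π²/4² ≈ 1.851
  n=2: λ₂ = 12π²/4² ≈ 7.402 (4× faster decay)
  n=3: λ₃ = 27π²/4² ≈ 16.655 (9× faster decay)
As t → ∞, higher modes decay exponentially faster. The n=1 mode dominates: φ ~ c₁ sin(πx/4) e^{-λ₁t}.
Decay rate: λ₁ = 3π²/4² ≈ 1.851.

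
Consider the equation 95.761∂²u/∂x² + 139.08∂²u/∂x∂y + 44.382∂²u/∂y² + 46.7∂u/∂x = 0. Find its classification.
Hyperbolic. (A = 95.761, B = 139.08, C = 44.382 gives B² - 4AC = 2342.987592.)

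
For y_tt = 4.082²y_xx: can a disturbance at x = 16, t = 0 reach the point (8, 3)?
Yes. The domain of dependence is [-4.246, 20.246], and 16 ∈ [-4.246, 20.246].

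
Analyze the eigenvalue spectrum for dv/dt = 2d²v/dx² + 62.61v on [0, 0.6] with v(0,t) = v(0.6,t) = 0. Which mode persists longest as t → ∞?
Eigenvalues: λₙ = 2n²π²/0.6² - 62.61.
First three modes:
  n=1: λ₁ = 2π²/0.6² - 62.61 ≈ -7.779
  n=2: λ₂ = 8π²/0.6² - 62.61 ≈ 156.715
  n=3: λ₃ = 18π²/0.6² - 62.61 ≈ 430.87
Since 2π²/0.6² ≈ 54.831 < 62.61, λ₁ < 0.
The n=1 mode grows fastest (−λₙ is largest for n=1) → dominates.
Asymptotic: v ~ c₁ sin(πx/0.6) e^{7.779t} (exponential growth at rate −λ₁ ≈ 7.779).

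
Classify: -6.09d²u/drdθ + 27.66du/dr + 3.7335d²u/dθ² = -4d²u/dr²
Rewriting in standard form: 4d²u/dr² - 6.09d²u/drdθ + 3.7335d²u/dθ² + 27.66du/dr = 0. Elliptic (discriminant = -22.6479).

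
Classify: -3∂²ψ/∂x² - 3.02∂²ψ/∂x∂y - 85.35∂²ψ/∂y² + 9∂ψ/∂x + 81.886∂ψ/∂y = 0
Elliptic (discriminant = -1015.0796).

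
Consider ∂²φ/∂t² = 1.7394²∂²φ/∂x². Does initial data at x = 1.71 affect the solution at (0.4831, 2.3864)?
Yes. The domain of dependence is [-3.66780416, 4.63400416], and 1.71 ∈ [-3.66780416, 4.63400416].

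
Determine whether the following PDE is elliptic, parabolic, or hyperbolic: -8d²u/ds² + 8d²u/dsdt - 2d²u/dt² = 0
Coefficients: A = -8, B = 8, C = -2. B² - 4AC = 0, which is zero, so the equation is parabolic.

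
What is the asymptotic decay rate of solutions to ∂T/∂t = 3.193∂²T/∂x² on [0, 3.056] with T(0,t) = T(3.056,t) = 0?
Eigenvalues: λₙ = 3.193n²π²/3.056².
First three modes:
  n=1: λ₁ = 3.193π²/3.056² ≈ 3.374
  n=2: λ₂ = 12.772π²/3.056² ≈ 13.497 (4× faster decay)
  n=3: λ₃ = 28.737π²/3.056² ≈ 30.369 (9× faster decay)
As t → ∞, higher modes decay exponentially faster. The n=1 mode dominates: T ~ c₁ sin(πx/3.056) e^{-λ₁t}.
Decay rate: λ₁ = 3.193π²/3.056² ≈ 3.374.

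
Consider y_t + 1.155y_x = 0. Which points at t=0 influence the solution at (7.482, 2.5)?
A single point: x = 4.5945. The characteristic through (7.482, 2.5) is x - 1.155t = const, so x = 7.482 - 1.155·2.5 = 4.5945.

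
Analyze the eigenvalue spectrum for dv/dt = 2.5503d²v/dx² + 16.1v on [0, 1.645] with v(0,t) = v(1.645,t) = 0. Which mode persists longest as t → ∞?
Eigenvalues: λₙ = 2.5503n²π²/1.645² - 16.1.
First three modes:
  n=1: λ₁ = 2.5503π²/1.645² - 16.1 ≈ -6.798
  n=2: λ₂ = 10.2012π²/1.645² - 16.1 ≈ 21.107
  n=3: λ₃ = 22.9527π²/1.645² - 16.1 ≈ 67.615
Since 2.5503π²/1.645² ≈ 9.302 < 16.1, λ₁ < 0.
The n=1 mode grows fastest (−λₙ is largest for n=1) → dominates.
Asymptotic: v ~ c₁ sin(πx/1.645) e^{6.798t} (exponential growth at rate −λ₁ ≈ 6.798).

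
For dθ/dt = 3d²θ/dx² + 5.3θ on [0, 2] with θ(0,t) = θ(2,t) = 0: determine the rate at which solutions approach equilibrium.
Eigenvalues: λₙ = 3n²π²/2² - 5.3.
First three modes:
  n=1: λ₁ = 3π²/2² - 5.3 ≈ 2.102
  n=2: λ₂ = 12π²/2² - 5.3 ≈ 24.309
  n=3: λ₃ = 27π²/2² - 5.3 ≈ 61.32
Since 3π²/2² ≈ 7.402 > 5.3, all λₙ > 0.
The n=1 mode decays slowest → dominates as t → ∞.
Asymptotic: θ ~ c₁ sin(πx/2) e^{-λ₁t} with decay rate λ₁ ≈ 2.102.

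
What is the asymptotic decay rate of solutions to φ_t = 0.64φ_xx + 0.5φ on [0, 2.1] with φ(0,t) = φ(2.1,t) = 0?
Eigenvalues: λₙ = 0.64n²π²/2.1² - 0.5.
First three modes:
  n=1: λ₁ = 0.64π²/2.1² - 0.5 ≈ 0.932
  n=2: λ₂ = 2.56π²/2.1² - 0.5 ≈ 5.229
  n=3: λ₃ = 5.76π²/2.1² - 0.5 ≈ 12.391
Since 0.64π²/2.1² ≈ 1.432 > 0.5, all λₙ > 0.
The n=1 mode decays slowest → dominates as t → ∞.
Asymptotic: φ ~ c₁ sin(πx/2.1) e^{-λ₁t} with decay rate λ₁ ≈ 0.932.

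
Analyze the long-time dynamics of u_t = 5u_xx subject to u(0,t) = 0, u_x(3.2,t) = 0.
Long-time behavior: u → 0. Heat escapes through the Dirichlet boundary.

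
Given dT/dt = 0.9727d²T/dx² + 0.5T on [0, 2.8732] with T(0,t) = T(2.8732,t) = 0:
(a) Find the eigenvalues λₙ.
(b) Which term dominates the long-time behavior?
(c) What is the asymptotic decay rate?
Eigenvalues: λₙ = 0.9727n²π²/2.8732² - 0.5.
First three modes:
  n=1: λ₁ = 0.9727π²/2.8732² - 0.5 ≈ 0.663
  n=2: λ₂ = 3.8908π²/2.8732² - 0.5 ≈ 4.152
  n=3: λ₃ = 8.7543π²/2.8732² - 0.5 ≈ 9.966
Since 0.9727π²/2.8732² ≈ 1.163 > 0.5, all λₙ > 0.
The n=1 mode decays slowest → dominates as t → ∞.
Asymptotic: T ~ c₁ sin(πx/2.8732) e^{-λ₁t} with decay rate λ₁ ≈ 0.663.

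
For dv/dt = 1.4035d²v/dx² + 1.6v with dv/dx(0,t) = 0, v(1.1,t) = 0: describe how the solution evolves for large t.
v → 0. Diffusion dominates reaction (r=1.6 < κπ²/(4L²)≈2.86); solution decays.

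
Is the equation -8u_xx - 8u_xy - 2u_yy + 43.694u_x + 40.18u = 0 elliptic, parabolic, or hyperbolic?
Computing B² - 4AC with A = -8, B = -8, C = -2: discriminant = 0 (zero). Answer: parabolic.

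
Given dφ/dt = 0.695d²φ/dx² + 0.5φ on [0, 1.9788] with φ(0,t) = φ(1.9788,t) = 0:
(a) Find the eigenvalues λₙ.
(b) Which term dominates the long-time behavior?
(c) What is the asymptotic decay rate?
Eigenvalues: λₙ = 0.695n²π²/1.9788² - 0.5.
First three modes:
  n=1: λ₁ = 0.695π²/1.9788² - 0.5 ≈ 1.252
  n=2: λ₂ = 2.78π²/1.9788² - 0.5 ≈ 6.507
  n=3: λ₃ = 6.255π²/1.9788² - 0.5 ≈ 15.266
Since 0.695π²/1.9788² ≈ 1.752 > 0.5, all λₙ > 0.
The n=1 mode decays slowest → dominates as t → ∞.
Asymptotic: φ ~ c₁ sin(πx/1.9788) e^{-λ₁t} with decay rate λ₁ ≈ 1.252.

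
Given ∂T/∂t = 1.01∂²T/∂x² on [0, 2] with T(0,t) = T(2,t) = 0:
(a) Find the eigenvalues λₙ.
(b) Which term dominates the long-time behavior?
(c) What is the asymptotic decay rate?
Eigenvalues: λₙ = 1.01n²π²/2².
First three modes:
  n=1: λ₁ = 1.01π²/2² ≈ 2.492
  n=2: λ₂ = 4.04π²/2² ≈ 9.968 (4× faster decay)
  n=3: λ₃ = 9.09π²/2² ≈ 22.429 (9× faster decay)
As t → ∞, higher modes decay exponentially faster. The n=1 mode dominates: T ~ c₁ sin(πx/2) e^{-λ₁t}.
Decay rate: λ₁ = 1.01π²/2² ≈ 2.492.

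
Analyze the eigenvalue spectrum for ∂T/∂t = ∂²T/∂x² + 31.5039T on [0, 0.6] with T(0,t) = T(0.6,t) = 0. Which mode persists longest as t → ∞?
Eigenvalues: λₙ = n²π²/0.6² - 31.5039.
First three modes:
  n=1: λ₁ = π²/0.6² - 31.5039 ≈ -4.088
  n=2: λ₂ = 4π²/0.6² - 31.5039 ≈ 78.158
  n=3: λ₃ = 9π²/0.6² - 31.5039 ≈ 215.236
Since π²/0.6² ≈ 27.416 < 31.5039, λ₁ < 0.
The n=1 mode grows fastest (−λₙ is largest for n=1) → dominates.
Asymptotic: T ~ c₁ sin(πx/0.6) e^{4.088t} (exponential growth at rate −λ₁ ≈ 4.088).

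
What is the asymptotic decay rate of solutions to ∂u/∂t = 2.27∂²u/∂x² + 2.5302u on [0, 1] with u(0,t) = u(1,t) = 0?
Eigenvalues: λₙ = 2.27n²π²/1² - 2.5302.
First three modes:
  n=1: λ₁ = 2.27π² - 2.5302 ≈ 19.874
  n=2: λ₂ = 9.08π² - 2.5302 ≈ 87.086
  n=3: λ₃ = 20.43π² - 2.5302 ≈ 199.106
Since 2.27π² ≈ 22.404 > 2.5302, all λₙ > 0.
The n=1 mode decays slowest → dominates as t → ∞.
Asymptotic: u ~ c₁ sin(πx/1) e^{-λ₁t} with decay rate λ₁ ≈ 19.874.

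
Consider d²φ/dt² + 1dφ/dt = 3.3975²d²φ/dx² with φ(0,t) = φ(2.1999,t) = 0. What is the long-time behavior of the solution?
As t → ∞, φ → 0. Damping (γ=1) dissipates energy; oscillations decay exponentially.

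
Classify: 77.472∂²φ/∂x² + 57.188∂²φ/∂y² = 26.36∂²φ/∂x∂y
Rewriting in standard form: 77.472∂²φ/∂x² - 26.36∂²φ/∂x∂y + 57.188∂²φ/∂y² = 0. Elliptic (discriminant = -17027.025344).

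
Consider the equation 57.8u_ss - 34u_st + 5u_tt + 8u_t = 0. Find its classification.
Parabolic. (A = 57.8, B = -34, C = 5 gives B² - 4AC = 0.)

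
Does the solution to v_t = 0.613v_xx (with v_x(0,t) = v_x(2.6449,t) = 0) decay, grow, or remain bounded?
v → constant (steady state). Heat is conserved (no flux at boundaries); solution approaches the spatial average.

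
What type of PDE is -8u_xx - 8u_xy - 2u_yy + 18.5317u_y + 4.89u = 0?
With A = -8, B = -8, C = -2, the discriminant is 0. This is a parabolic PDE.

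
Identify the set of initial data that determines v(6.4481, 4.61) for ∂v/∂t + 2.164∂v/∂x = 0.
A single point: x = -3.52794. The characteristic through (6.4481, 4.61) is x - 2.164t = const, so x = 6.4481 - 2.164·4.61 = -3.52794.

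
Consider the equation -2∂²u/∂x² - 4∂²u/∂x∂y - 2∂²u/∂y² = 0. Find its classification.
Parabolic. (A = -2, B = -4, C = -2 gives B² - 4AC = 0.)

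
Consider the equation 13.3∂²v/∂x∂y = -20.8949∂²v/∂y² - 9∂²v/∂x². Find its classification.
Rewriting in standard form: 9∂²v/∂x² + 13.3∂²v/∂x∂y + 20.8949∂²v/∂y² = 0. Elliptic. (A = 9, B = 13.3, C = 20.8949 gives B² - 4AC = -575.3264.)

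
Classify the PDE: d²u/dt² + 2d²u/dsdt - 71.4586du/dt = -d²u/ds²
Rewriting in standard form: d²u/ds² + 2d²u/dsdt + d²u/dt² - 71.4586du/dt = 0. A = 1, B = 2, C = 1. Discriminant B² - 4AC = 0. Since 0 = 0, parabolic.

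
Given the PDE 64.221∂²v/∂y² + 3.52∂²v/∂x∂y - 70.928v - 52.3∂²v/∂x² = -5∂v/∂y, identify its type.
Rewriting in standard form: -52.3∂²v/∂x² + 3.52∂²v/∂x∂y + 64.221∂²v/∂y² + 5∂v/∂y - 70.928v = 0. The second-order coefficients are A = -52.3, B = 3.52, C = 64.221. Since B² - 4AC = 13447.4236 > 0, this is a hyperbolic PDE.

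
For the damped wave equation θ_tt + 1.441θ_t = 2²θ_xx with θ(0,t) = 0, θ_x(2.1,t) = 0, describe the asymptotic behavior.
θ → 0. Damping (γ=1.441) dissipates energy; oscillations decay exponentially.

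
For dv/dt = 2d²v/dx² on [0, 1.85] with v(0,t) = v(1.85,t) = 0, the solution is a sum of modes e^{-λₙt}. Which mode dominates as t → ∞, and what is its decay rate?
Eigenvalues: λₙ = 2n²π²/1.85².
First three modes:
  n=1: λ₁ = 2π²/1.85² ≈ 5.767
  n=2: λ₂ = 8π²/1.85² ≈ 23.07 (4× faster decay)
  n=3: λ₃ = 18π²/1.85² ≈ 51.907 (9× faster decay)
As t → ∞, higher modes decay exponentially faster. The n=1 mode dominates: v ~ c₁ sin(πx/1.85) e^{-λ₁t}.
Decay rate: λ₁ = 2π²/1.85² ≈ 5.767.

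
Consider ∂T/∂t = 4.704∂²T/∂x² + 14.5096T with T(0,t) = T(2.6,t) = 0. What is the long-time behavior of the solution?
As t → ∞, T grows unboundedly. Reaction dominates diffusion (r=14.5096 > κπ²/L²≈6.87); solution grows exponentially.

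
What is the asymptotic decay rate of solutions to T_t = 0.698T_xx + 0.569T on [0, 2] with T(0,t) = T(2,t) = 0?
Eigenvalues: λₙ = 0.698n²π²/2² - 0.569.
First three modes:
  n=1: λ₁ = 0.698π²/2² - 0.569 ≈ 1.153
  n=2: λ₂ = 2.792π²/2² - 0.569 ≈ 6.32
  n=3: λ₃ = 6.282π²/2² - 0.569 ≈ 14.931
Since 0.698π²/2² ≈ 1.722 > 0.569, all λₙ > 0.
The n=1 mode decays slowest → dominates as t → ∞.
Asymptotic: T ~ c₁ sin(πx/2) e^{-λ₁t} with decay rate λ₁ ≈ 1.153.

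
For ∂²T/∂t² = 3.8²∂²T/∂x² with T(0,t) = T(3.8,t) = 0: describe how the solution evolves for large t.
T oscillates (no decay). Energy is conserved; the solution oscillates indefinitely as standing waves.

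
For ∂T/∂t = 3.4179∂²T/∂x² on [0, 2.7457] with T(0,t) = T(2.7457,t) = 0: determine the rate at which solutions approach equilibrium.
Eigenvalues: λₙ = 3.4179n²π²/2.7457².
First three modes:
  n=1: λ₁ = 3.4179π²/2.7457² ≈ 4.475
  n=2: λ₂ = 13.6716π²/2.7457² ≈ 17.898 (4× faster decay)
  n=3: λ₃ = 30.7611π²/2.7457² ≈ 40.271 (9× faster decay)
As t → ∞, higher modes decay exponentially faster. The n=1 mode dominates: T ~ c₁ sin(πx/2.7457) e^{-λ₁t}.
Decay rate: λ₁ = 3.4179π²/2.7457² ≈ 4.475.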